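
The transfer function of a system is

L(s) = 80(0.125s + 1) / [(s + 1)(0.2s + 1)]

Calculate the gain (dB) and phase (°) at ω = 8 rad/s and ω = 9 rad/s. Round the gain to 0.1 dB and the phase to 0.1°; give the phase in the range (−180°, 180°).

ω = 8: 17.4 dB, -95.9°; ω = 9: 16.2 dB, -96.2°

At ω = 8 rad/s:
zero (1 + j8·0.125) = 1 + j1 → |·| ≈ 1.4142, ∠ ≈ 45.00°
pole (1 + j8·1) = 1 + j8 → |·| ≈ 8.0623, ∠ ≈ 82.87°
pole (1 + j8·0.2) = 1 + j1.6 → |·| ≈ 1.8868, ∠ ≈ 57.99°
|L| = 80 · 1.4142 / (8.0623 · 1.8868) ≈ 7.4373
Gain = 20 log₁₀(7.4373) ≈ 17.43 dB
∠L = (45.00°) − (82.87° + 57.99°) = -95.86°

At ω = 9 rad/s:
zero (1 + j9·0.125) = 1 + j1.125 → |·| ≈ 1.5052, ∠ ≈ 48.37°
pole (1 + j9·1) = 1 + j9 → |·| ≈ 9.0554, ∠ ≈ 83.66°
pole (1 + j9·0.2) = 1 + j1.8 → |·| ≈ 2.0591, ∠ ≈ 60.95°
|L| = 80 · 1.5052 / (9.0554 · 2.0591) ≈ 6.458
Gain = 20 log₁₀(6.458) ≈ 16.20 dB
∠L = (48.37°) − (83.66° + 60.95°) = -96.24°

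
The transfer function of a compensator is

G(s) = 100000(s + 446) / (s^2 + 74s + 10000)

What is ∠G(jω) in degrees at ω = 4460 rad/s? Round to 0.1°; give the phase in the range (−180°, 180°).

At s = jω = j4460:
zero (s+446): 446 + j4460 → |·| = √(446²+4460²) = √20090516 ≈ 4482.2, ∠ = arctan(4460/446) ≈ 84.29°
quadratic: (j4460)² + 74·j4460 + 10000 = -19881600 + j330040 → |·| ≈ 1.9884e+07, ∠ ≈ 179.05°
∠G = 84.29° − 179.05° = -94.76°

-94.8°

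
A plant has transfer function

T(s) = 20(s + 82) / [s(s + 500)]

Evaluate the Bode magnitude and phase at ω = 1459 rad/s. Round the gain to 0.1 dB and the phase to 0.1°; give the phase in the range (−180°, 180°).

At s = jω = j1459:
zero (s+82): 82 + j1459 → |·| = √(82²+1459²) = √2135405 ≈ 1461.3, ∠ = arctan(1459/82) ≈ 86.78°
pole (s+500): 500 + j1459 → |·| = √(500²+1459²) = √2378681 ≈ 1542.3, ∠ = arctan(1459/500) ≈ 71.08°
pole at origin: |s| = 1459, ∠ = 90.00° (in denominator)
|T| = 20 · 1461.3 / 2.2502e+06 ≈ 0.012988
Gain = 20 log₁₀(0.012988) ≈ -37.73 dB
∠T = 86.78° − 161.08° = -74.30°

-37.7 dB, -74.3°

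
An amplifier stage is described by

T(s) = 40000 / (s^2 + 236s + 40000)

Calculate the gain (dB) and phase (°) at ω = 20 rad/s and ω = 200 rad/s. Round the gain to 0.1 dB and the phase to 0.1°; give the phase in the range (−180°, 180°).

At s = jω = j20:
quadratic: (j20)² + 236·j20 + 40000 = 39600 + j4720 → |·| ≈ 39880, ∠ ≈ 6.80°
|T| = 40000 / 39880 ≈ 1.003
Gain = 20 log₁₀(1.003) ≈ 0.03 dB
∠T = 0.00° − 6.80° = -6.80°

At s = jω = j200:
quadratic: (j200)² + 236·j200 + 40000 = 0 + j47200 → |·| ≈ 47200, ∠ ≈ 90.00°
|T| = 40000 / 47200 ≈ 0.84746
Gain = 20 log₁₀(0.84746) ≈ -1.44 dB
∠T = 0.00° − 90.00° = -90.00°

ω = 20: 0.0 dB, -6.8°; ω = 200: -1.4 dB, -90.0°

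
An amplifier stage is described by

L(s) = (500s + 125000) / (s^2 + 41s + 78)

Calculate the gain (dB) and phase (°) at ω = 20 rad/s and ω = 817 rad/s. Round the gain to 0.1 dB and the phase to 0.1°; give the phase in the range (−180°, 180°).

ω = 20: 43.1 dB, -106.9°; ω = 817: -3.9 dB, -104.1°

Substitute s = j20:
Numerator: 500(j20) + 125000 = 125000 + j10000
Denominator: (j20)^2 + 41(j20) + 78 = -322 + j820
|N| = √(125000² + 10000²) ≈ 1.254e+05, ∠N ≈ 4.57°
|D| = √(322² + 820²) ≈ 880.96, ∠D ≈ 111.44°
|L| = 1.254e+05 / 880.96 ≈ 142.34
Gain = 20 log₁₀(142.34) ≈ 43.07 dB
∠L = 4.57° − 111.44° = -106.87°

Substitute s = j817:
Numerator: 500(j817) + 125000 = 125000 + j408500
Denominator: (j817)^2 + 41(j817) + 78 = -667411 + j33497
|N| = √(125000² + 408500²) ≈ 4.272e+05, ∠N ≈ 72.99°
|D| = √(667411² + 33497²) ≈ 6.6825e+05, ∠D ≈ 177.13°
|L| = 4.272e+05 / 6.6825e+05 ≈ 0.63928
Gain = 20 log₁₀(0.63928) ≈ -3.89 dB
∠L = 72.99° − 177.13° = -104.14°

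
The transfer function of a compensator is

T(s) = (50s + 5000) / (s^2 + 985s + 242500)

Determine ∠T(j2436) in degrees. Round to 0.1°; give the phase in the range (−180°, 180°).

Substitute s = j2436:
Numerator: 50(j2436) + 5000 = 5000 + j121800
Denominator: (j2436)^2 + 985(j2436) + 242500 = -5691596 + j2399460
|N| = √(5000² + 121800²) ≈ 1.219e+05, ∠N ≈ 87.65°
|D| = √(5691596² + 2399460²) ≈ 6.1767e+06, ∠D ≈ 157.14°
∠T = 87.65° − 157.14° = -69.49°

-69.5°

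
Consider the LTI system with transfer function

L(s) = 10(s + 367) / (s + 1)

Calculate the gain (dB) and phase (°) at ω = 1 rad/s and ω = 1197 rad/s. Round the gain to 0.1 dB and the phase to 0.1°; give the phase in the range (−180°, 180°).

ω = 1: 68.3 dB, -44.8°; ω = 1197: 20.4 dB, -17.0°

At s = jω = j1:
zero (s+367): 367 + j1 → |·| = √(367²+1²) = √134690 ≈ 367, ∠ = arctan(1/367) ≈ 0.16°
pole (s+1): 1 + j1 → |·| = √(1²+1²) = √2 ≈ 1.4142, ∠ = arctan(1/1) ≈ 45.00°
|L| = 10 · 367 / 1.4142 ≈ 2595.1
Gain = 20 log₁₀(2595.1) ≈ 68.28 dB
∠L = 0.16° − 45.00° = -44.84°

At s = jω = j1197:
zero (s+367): 367 + j1197 → |·| = √(367²+1197²) = √1567498 ≈ 1252, ∠ = arctan(1197/367) ≈ 72.95°
pole (s+1): 1 + j1197 → |·| = √(1²+1197²) = √1432810 ≈ 1197, ∠ = arctan(1197/1) ≈ 89.95°
|L| = 10 · 1252 / 1197 ≈ 10.459
Gain = 20 log₁₀(10.459) ≈ 20.39 dB
∠L = 72.95° − 89.95° = -17.00°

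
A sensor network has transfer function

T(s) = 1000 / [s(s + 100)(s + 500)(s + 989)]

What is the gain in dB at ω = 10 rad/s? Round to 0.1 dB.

At s = jω = j10:
pole (s+100): 100 + j10 → |·| = √(100²+10²) = √10100 ≈ 100.5, ∠ = arctan(10/100) ≈ 5.71°
pole (s+500): 500 + j10 → |·| = √(500²+10²) = √250100 ≈ 500.1, ∠ = arctan(10/500) ≈ 1.15°
pole (s+989): 989 + j10 → |·| = √(989²+10²) = √978221 ≈ 989.05, ∠ = arctan(10/989) ≈ 0.58°
pole at origin: |s| = 10, ∠ = 90.00° (in denominator)
|T| = 1000 / 4.971e+08 ≈ 2.0117e-06
Gain = 20 log₁₀(2.0117e-06) ≈ -113.93 dB

-113.9 dB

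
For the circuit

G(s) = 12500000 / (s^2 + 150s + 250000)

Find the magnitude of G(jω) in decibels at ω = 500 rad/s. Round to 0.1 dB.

At s = jω = j500:
quadratic: (j500)² + 150·j500 + 250000 = 0 + j75000 → |·| ≈ 75000, ∠ ≈ 90.00°
|G| = 12500000 / 75000 ≈ 166.67
Gain = 20 log₁₀(166.67) ≈ 44.44 dB

44.4 dB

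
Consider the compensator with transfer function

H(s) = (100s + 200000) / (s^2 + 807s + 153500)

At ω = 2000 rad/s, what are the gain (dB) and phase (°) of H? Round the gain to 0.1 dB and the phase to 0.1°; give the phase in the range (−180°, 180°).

Substitute s = j2000:
Numerator: 100(j2000) + 200000 = 200000 + j200000
Denominator: (j2000)^2 + 807(j2000) + 153500 = -3846500 + j1614000
|N| = √(200000² + 200000²) ≈ 2.8284e+05, ∠N ≈ 45.00°
|D| = √(3846500² + 1614000²) ≈ 4.1714e+06, ∠D ≈ 157.24°
|H| = 2.8284e+05 / 4.1714e+06 ≈ 0.067805
Gain = 20 log₁₀(0.067805) ≈ -23.37 dB
∠H = 45.00° − 157.24° = -112.24°

-23.4 dB, -112.2°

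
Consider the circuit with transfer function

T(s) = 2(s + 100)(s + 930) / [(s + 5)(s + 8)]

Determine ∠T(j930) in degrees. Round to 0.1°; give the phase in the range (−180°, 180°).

At s = jω = j930:
zero (s+100): 100 + j930 → |·| = √(100²+930²) = √874900 ≈ 935.36, ∠ = arctan(930/100) ≈ 83.86°
zero (s+930): 930 + j930 → |·| = √(930²+930²) = √1729800 ≈ 1315.2, ∠ = arctan(930/930) ≈ 45.00°
pole (s+5): 5 + j930 → |·| = √(5²+930²) = √864925 ≈ 930.01, ∠ = arctan(930/5) ≈ 89.69°
pole (s+8): 8 + j930 → |·| = √(8²+930²) = √864964 ≈ 930.03, ∠ = arctan(930/8) ≈ 89.51°
∠T = 128.86° − 179.20° = -50.34°

-50.3°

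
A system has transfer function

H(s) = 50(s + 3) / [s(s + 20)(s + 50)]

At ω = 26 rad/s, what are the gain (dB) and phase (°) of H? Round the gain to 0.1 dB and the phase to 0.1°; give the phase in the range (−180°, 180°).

At s = jω = j26:
zero (s+3): 3 + j26 → |·| = √(3²+26²) = √685 ≈ 26.173, ∠ = arctan(26/3) ≈ 83.42°
pole (s+20): 20 + j26 → |·| = √(20²+26²) = √1076 ≈ 32.802, ∠ = arctan(26/20) ≈ 52.43°
pole (s+50): 50 + j26 → |·| = √(50²+26²) = √3176 ≈ 56.356, ∠ = arctan(26/50) ≈ 27.47°
pole at origin: |s| = 26, ∠ = 90.00° (in denominator)
|H| = 50 · 26.173 / 48063 ≈ 0.027228
Gain = 20 log₁₀(0.027228) ≈ -31.30 dB
∠H = 83.42° − 169.90° = -86.48°

-31.3 dB, -86.5°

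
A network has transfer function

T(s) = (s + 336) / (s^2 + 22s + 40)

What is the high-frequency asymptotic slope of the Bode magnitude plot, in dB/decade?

-20 dB/decade

Each pole contributes −20 dB/decade at high frequency; each zero contributes +20 dB/decade.
Net: 1 zero(s) − 2 pole(s) → -20 dB/decade.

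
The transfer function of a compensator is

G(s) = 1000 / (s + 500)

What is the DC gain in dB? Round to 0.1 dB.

6.0 dB

G(0) = 1000 / 500 = 2
20 log₁₀(2) ≈ 6.02 dB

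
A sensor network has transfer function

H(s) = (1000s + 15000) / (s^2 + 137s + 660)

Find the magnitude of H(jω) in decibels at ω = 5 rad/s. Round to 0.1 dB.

Substitute s = j5:
Numerator: 1000(j5) + 15000 = 15000 + j5000
Denominator: (j5)^2 + 137(j5) + 660 = 635 + j685
|N| = √(15000² + 5000²) ≈ 15811, ∠N ≈ 18.43°
|D| = √(635² + 685²) ≈ 934.05, ∠D ≈ 47.17°
|H| = 15811 / 934.05 ≈ 16.927
Gain = 20 log₁₀(16.927) ≈ 24.57 dB

24.6 dB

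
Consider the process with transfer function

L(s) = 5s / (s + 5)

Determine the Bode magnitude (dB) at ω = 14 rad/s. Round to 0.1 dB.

At s = jω = j14:
zero at origin: s = j14 → |·| = 14, ∠ = 90.00°
pole (s+5): 5 + j14 → |·| = √(5²+14²) = √221 ≈ 14.866, ∠ = arctan(14/5) ≈ 70.35°
|L| = 5 · 14 / 14.866 ≈ 4.7087
Gain = 20 log₁₀(4.7087) ≈ 13.46 dB

13.5 dB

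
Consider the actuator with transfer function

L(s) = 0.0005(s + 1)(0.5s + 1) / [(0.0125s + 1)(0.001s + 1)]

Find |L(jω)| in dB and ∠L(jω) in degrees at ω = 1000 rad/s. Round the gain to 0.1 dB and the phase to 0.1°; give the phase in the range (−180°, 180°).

23.0 dB, 49.4°

At ω = 1000 rad/s:
zero (1 + j1000·1) = 1 + j1000 → |·| ≈ 1000, ∠ ≈ 89.94°
zero (1 + j1000·0.5) = 1 + j500 → |·| ≈ 500, ∠ ≈ 89.89°
pole (1 + j1000·0.0125) = 1 + j12.5 → |·| ≈ 12.54, ∠ ≈ 85.43°
pole (1 + j1000·0.001) = 1 + j1 → |·| ≈ 1.4142, ∠ ≈ 45.00°
|L| = 0.0005 · 1000 · 500 / (12.54 · 1.4142) ≈ 14.097
Gain = 20 log₁₀(14.097) ≈ 22.98 dB
∠L = (89.94° + 89.89°) − (85.43° + 45.00°) = 49.40°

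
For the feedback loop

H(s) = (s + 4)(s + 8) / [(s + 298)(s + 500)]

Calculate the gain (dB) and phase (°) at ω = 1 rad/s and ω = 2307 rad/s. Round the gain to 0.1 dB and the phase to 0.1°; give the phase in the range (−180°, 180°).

At s = jω = j1:
zero (s+4): 4 + j1 → |·| = √(4²+1²) = √17 ≈ 4.1231, ∠ = arctan(1/4) ≈ 14.04°
zero (s+8): 8 + j1 → |·| = √(8²+1²) = √65 ≈ 8.0623, ∠ = arctan(1/8) ≈ 7.13°
pole (s+298): 298 + j1 → |·| = √(298²+1²) = √88805 ≈ 298, ∠ = arctan(1/298) ≈ 0.19°
pole (s+500): 500 + j1 → |·| = √(500²+1²) = √250001 ≈ 500, ∠ = arctan(1/500) ≈ 0.11°
|H| = 1 · 33.242 / 1.49e+05 ≈ 0.0002231
Gain = 20 log₁₀(0.0002231) ≈ -73.03 dB
∠H = 21.17° − 0.30° = 20.87°

At s = jω = j2307:
zero (s+4): 4 + j2307 → |·| = √(4²+2307²) = √5322265 ≈ 2307, ∠ = arctan(2307/4) ≈ 89.90°
zero (s+8): 8 + j2307 → |·| = √(8²+2307²) = √5322313 ≈ 2307, ∠ = arctan(2307/8) ≈ 89.80°
pole (s+298): 298 + j2307 → |·| = √(298²+2307²) = √5411053 ≈ 2326.2, ∠ = arctan(2307/298) ≈ 82.64°
pole (s+500): 500 + j2307 → |·| = √(500²+2307²) = √5572249 ≈ 2360.6, ∠ = arctan(2307/500) ≈ 77.77°
|H| = 1 · 5.3222e+06 / 5.4912e+06 ≈ 0.96922
Gain = 20 log₁₀(0.96922) ≈ -0.27 dB
∠H = 179.70° − 160.41° = 19.29°

ω = 1: -73.0 dB, 20.9°; ω = 2307: -0.3 dB, 19.3°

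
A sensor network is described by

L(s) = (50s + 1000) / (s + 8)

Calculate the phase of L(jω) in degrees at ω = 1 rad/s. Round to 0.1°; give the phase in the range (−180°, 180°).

Substitute s = j1:
Numerator: 50(j1) + 1000 = 1000 + j50
Denominator: (j1) + 8 = 8 + j1
|N| = √(1000² + 50²) ≈ 1001.2, ∠N ≈ 2.86°
|D| = √(8² + 1²) ≈ 8.0623, ∠D ≈ 7.13°
∠L = 2.86° − 7.13° = -4.27°

-4.3°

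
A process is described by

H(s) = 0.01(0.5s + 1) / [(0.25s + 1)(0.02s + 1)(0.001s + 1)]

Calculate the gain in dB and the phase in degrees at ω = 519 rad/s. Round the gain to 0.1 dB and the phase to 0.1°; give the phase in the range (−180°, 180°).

At ω = 519 rad/s:
zero (1 + j519·0.5) = 1 + j259.5 → |·| ≈ 259.5, ∠ ≈ 89.78°
pole (1 + j519·0.25) = 1 + j129.75 → |·| ≈ 129.75, ∠ ≈ 89.56°
pole (1 + j519·0.02) = 1 + j10.38 → |·| ≈ 10.428, ∠ ≈ 84.50°
pole (1 + j519·0.001) = 1 + j0.519 → |·| ≈ 1.1267, ∠ ≈ 27.43°
|H| = 0.01 · 259.5 / (129.75 · 10.428 · 1.1267) ≈ 0.0017022
Gain = 20 log₁₀(0.0017022) ≈ -55.38 dB
∠H = (89.78°) − (89.56° + 84.50° + 27.43°) = -111.71°

-55.4 dB, -111.7°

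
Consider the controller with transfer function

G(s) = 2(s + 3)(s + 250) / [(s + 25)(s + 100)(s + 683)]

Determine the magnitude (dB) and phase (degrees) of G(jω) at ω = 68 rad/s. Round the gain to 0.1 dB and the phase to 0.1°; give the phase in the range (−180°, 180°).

-44.6 dB, -7.0°

At s = jω = j68:
zero (s+3): 3 + j68 → |·| = √(3²+68²) = √4633 ≈ 68.066, ∠ = arctan(68/3) ≈ 87.47°
zero (s+250): 250 + j68 → |·| = √(250²+68²) = √67124 ≈ 259.08, ∠ = arctan(68/250) ≈ 15.22°
pole (s+25): 25 + j68 → |·| = √(25²+68²) = √5249 ≈ 72.45, ∠ = arctan(68/25) ≈ 69.81°
pole (s+100): 100 + j68 → |·| = √(100²+68²) = √14624 ≈ 120.93, ∠ = arctan(68/100) ≈ 34.22°
pole (s+683): 683 + j68 → |·| = √(683²+68²) = √471113 ≈ 686.38, ∠ = arctan(68/683) ≈ 5.69°
|G| = 2 · 17635 / 6.0136e+06 ≈ 0.005865
Gain = 20 log₁₀(0.005865) ≈ -44.63 dB
∠G = 102.69° − 109.72° = -7.03°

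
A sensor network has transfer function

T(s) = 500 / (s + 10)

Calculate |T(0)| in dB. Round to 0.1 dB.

34.0 dB

T(0) = 500 / (10) = 50
20 log₁₀(50) ≈ 33.98 dB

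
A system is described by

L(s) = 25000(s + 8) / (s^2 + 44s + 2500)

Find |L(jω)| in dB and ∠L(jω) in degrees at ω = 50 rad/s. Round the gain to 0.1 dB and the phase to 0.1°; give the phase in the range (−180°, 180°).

At s = jω = j50:
zero (s+8): 8 + j50 → |·| = √(8²+50²) = √2564 ≈ 50.636, ∠ = arctan(50/8) ≈ 80.91°
quadratic: (j50)² + 44·j50 + 2500 = 0 + j2200 → |·| ≈ 2200, ∠ ≈ 90.00°
|L| = 25000 · 50.636 / 2200 ≈ 575.41
Gain = 20 log₁₀(575.41) ≈ 55.20 dB
∠L = 80.91° − 90.00° = -9.09°

55.2 dB, -9.1°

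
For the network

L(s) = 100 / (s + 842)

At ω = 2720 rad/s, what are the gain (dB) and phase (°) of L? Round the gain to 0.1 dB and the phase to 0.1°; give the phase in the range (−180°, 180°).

-29.1 dB, -72.8°

At s = jω = j2720:
pole (s+842): 842 + j2720 → |·| = √(842²+2720²) = √8107364 ≈ 2847.3, ∠ = arctan(2720/842) ≈ 72.80°
|L| = 100 / 2847.3 ≈ 0.035121
Gain = 20 log₁₀(0.035121) ≈ -29.09 dB
∠L = 0.00° − 72.80° = -72.80°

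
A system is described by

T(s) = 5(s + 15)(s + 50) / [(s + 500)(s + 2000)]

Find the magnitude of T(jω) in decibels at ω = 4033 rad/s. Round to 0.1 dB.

13.0 dB

At s = jω = j4033:
zero (s+15): 15 + j4033 → |·| = √(15²+4033²) = √16265314 ≈ 4033, ∠ = arctan(4033/15) ≈ 89.79°
zero (s+50): 50 + j4033 → |·| = √(50²+4033²) = √16267589 ≈ 4033.3, ∠ = arctan(4033/50) ≈ 89.29°
pole (s+500): 500 + j4033 → |·| = √(500²+4033²) = √16515089 ≈ 4063.9, ∠ = arctan(4033/500) ≈ 82.93°
pole (s+2000): 2000 + j4033 → |·| = √(2000²+4033²) = √20265089 ≈ 4501.7, ∠ = arctan(4033/2000) ≈ 63.62°
|T| = 5 · 1.6266e+07 / 1.8294e+07 ≈ 4.4457
Gain = 20 log₁₀(4.4457) ≈ 12.96 dB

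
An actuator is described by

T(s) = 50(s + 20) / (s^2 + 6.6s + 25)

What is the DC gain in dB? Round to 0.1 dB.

T(0) = 50·20 / 25 = 40
20 log₁₀(40) ≈ 32.04 dB

32.0 dB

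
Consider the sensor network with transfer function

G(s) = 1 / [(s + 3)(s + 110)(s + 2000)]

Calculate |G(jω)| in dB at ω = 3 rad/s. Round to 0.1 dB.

-119.4 dB

At s = jω = j3:
pole (s+3): 3 + j3 → |·| = √(3²+3²) = √18 ≈ 4.2426, ∠ = arctan(3/3) ≈ 45.00°
pole (s+110): 110 + j3 → |·| = √(110²+3²) = √12109 ≈ 110.04, ∠ = arctan(3/110) ≈ 1.56°
pole (s+2000): 2000 + j3 → |·| = √(2000²+3²) = √4000009 ≈ 2000, ∠ = arctan(3/2000) ≈ 0.09°
|G| = 1 / 9.3371e+05 ≈ 1.071e-06
Gain = 20 log₁₀(1.071e-06) ≈ -119.40 dB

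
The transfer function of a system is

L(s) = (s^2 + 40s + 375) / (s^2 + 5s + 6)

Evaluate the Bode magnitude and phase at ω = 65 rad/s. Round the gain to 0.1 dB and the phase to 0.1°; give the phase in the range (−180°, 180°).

Substitute s = j65:
Numerator: (j65)^2 + 40(j65) + 375 = -3850 + j2600
Denominator: (j65)^2 + 5(j65) + 6 = -4219 + j325
|N| = √(3850² + 2600²) ≈ 4645.7, ∠N ≈ 145.97°
|D| = √(4219² + 325²) ≈ 4231.5, ∠D ≈ 175.60°
|L| = 4645.7 / 4231.5 ≈ 1.0979
Gain = 20 log₁₀(1.0979) ≈ 0.81 dB
∠L = 145.97° − 175.60° = -29.63°

0.8 dB, -29.6°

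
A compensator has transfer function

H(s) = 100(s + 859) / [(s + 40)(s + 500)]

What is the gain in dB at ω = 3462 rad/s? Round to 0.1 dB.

-30.6 dB

At s = jω = j3462:
zero (s+859): 859 + j3462 → |·| = √(859²+3462²) = √12723325 ≈ 3567, ∠ = arctan(3462/859) ≈ 76.07°
pole (s+40): 40 + j3462 → |·| = √(40²+3462²) = √11987044 ≈ 3462.2, ∠ = arctan(3462/40) ≈ 89.34°
pole (s+500): 500 + j3462 → |·| = √(500²+3462²) = √12235444 ≈ 3497.9, ∠ = arctan(3462/500) ≈ 81.78°
|H| = 100 · 3567 / 1.211e+07 ≈ 0.029455
Gain = 20 log₁₀(0.029455) ≈ -30.62 dB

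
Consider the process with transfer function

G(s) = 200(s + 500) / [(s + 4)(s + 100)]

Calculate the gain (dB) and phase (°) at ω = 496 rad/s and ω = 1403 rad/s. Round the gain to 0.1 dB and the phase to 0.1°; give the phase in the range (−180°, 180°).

At s = jω = j496:
zero (s+500): 500 + j496 → |·| = √(500²+496²) = √496016 ≈ 704.28, ∠ = arctan(496/500) ≈ 44.77°
pole (s+4): 4 + j496 → |·| = √(4²+496²) = √246032 ≈ 496.02, ∠ = arctan(496/4) ≈ 89.54°
pole (s+100): 100 + j496 → |·| = √(100²+496²) = √256016 ≈ 505.98, ∠ = arctan(496/100) ≈ 78.60°
|G| = 200 · 704.28 / 2.5098e+05 ≈ 0.56122
Gain = 20 log₁₀(0.56122) ≈ -5.02 dB
∠G = 44.77° − 168.14° = -123.37°

At s = jω = j1403:
zero (s+500): 500 + j1403 → |·| = √(500²+1403²) = √2218409 ≈ 1489.4, ∠ = arctan(1403/500) ≈ 70.38°
pole (s+4): 4 + j1403 → |·| = √(4²+1403²) = √1968425 ≈ 1403, ∠ = arctan(1403/4) ≈ 89.84°
pole (s+100): 100 + j1403 → |·| = √(100²+1403²) = √1978409 ≈ 1406.6, ∠ = arctan(1403/100) ≈ 85.92°
|G| = 200 · 1489.4 / 1.9735e+06 ≈ 0.15094
Gain = 20 log₁₀(0.15094) ≈ -16.42 dB
∠G = 70.38° − 175.76° = -105.38°

ω = 496: -5.0 dB, -123.4°; ω = 1403: -16.4 dB, -105.4°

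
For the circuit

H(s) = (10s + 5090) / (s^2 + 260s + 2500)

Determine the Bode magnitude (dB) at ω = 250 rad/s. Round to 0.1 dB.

-23.9 dB

Substitute s = j250:
Numerator: 10(j250) + 5090 = 5090 + j2500
Denominator: (j250)^2 + 260(j250) + 2500 = -60000 + j65000
|N| = √(5090² + 2500²) ≈ 5670.8, ∠N ≈ 26.16°
|D| = √(60000² + 65000²) ≈ 88459, ∠D ≈ 132.71°
|H| = 5670.8 / 88459 ≈ 0.064107
Gain = 20 log₁₀(0.064107) ≈ -23.86 dB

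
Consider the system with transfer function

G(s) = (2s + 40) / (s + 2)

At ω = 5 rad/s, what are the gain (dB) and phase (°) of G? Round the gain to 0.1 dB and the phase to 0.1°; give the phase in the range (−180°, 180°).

Substitute s = j5:
Numerator: 2(j5) + 40 = 40 + j10
Denominator: (j5) + 2 = 2 + j5
|N| = √(40² + 10²) ≈ 41.231, ∠N ≈ 14.04°
|D| = √(2² + 5²) ≈ 5.3852, ∠D ≈ 68.20°
|G| = 41.231 / 5.3852 ≈ 7.6564
Gain = 20 log₁₀(7.6564) ≈ 17.68 dB
∠G = 14.04° − 68.20° = -54.16°

17.7 dB, -54.2°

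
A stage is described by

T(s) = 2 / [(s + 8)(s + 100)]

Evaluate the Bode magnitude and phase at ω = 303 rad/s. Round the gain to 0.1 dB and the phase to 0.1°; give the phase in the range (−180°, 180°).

At s = jω = j303:
pole (s+8): 8 + j303 → |·| = √(8²+303²) = √91873 ≈ 303.11, ∠ = arctan(303/8) ≈ 88.49°
pole (s+100): 100 + j303 → |·| = √(100²+303²) = √101809 ≈ 319.08, ∠ = arctan(303/100) ≈ 71.74°
|T| = 2 / 96716 ≈ 2.0679e-05
Gain = 20 log₁₀(2.0679e-05) ≈ -93.69 dB
∠T = 0.00° − 160.23° = -160.23°

-93.7 dB, -160.2°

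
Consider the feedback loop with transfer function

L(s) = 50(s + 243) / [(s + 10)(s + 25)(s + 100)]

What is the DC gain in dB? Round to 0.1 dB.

L(0) = 50·243 / (10·25·100) = 0.486
20 log₁₀(0.486) ≈ -6.27 dB

-6.3 dB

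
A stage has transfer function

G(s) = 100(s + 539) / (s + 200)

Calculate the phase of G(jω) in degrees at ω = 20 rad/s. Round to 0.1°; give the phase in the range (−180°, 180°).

At s = jω = j20:
zero (s+539): 539 + j20 → |·| = √(539²+20²) = √290921 ≈ 539.37, ∠ = arctan(20/539) ≈ 2.13°
pole (s+200): 200 + j20 → |·| = √(200²+20²) = √40400 ≈ 201, ∠ = arctan(20/200) ≈ 5.71°
∠G = 2.13° − 5.71° = -3.58°

-3.6°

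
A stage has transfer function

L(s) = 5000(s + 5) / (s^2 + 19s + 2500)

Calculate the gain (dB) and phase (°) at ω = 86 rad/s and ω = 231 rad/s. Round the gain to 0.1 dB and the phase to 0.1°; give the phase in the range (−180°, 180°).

At s = jω = j86:
zero (s+5): 5 + j86 → |·| = √(5²+86²) = √7421 ≈ 86.145, ∠ = arctan(86/5) ≈ 86.67°
quadratic: (j86)² + 19·j86 + 2500 = -4896 + j1634 → |·| ≈ 5161.5, ∠ ≈ 161.54°
|L| = 5000 · 86.145 / 5161.5 ≈ 83.45
Gain = 20 log₁₀(83.45) ≈ 38.43 dB
∠L = 86.67° − 161.54° = -74.87°

At s = jω = j231:
zero (s+5): 5 + j231 → |·| = √(5²+231²) = √53386 ≈ 231.05, ∠ = arctan(231/5) ≈ 88.76°
quadratic: (j231)² + 19·j231 + 2500 = -50861 + j4389 → |·| ≈ 51050, ∠ ≈ 175.07°
|L| = 5000 · 231.05 / 51050 ≈ 22.63
Gain = 20 log₁₀(22.63) ≈ 27.09 dB
∠L = 88.76° − 175.07° = -86.31°

ω = 86: 38.4 dB, -74.9°; ω = 231: 27.1 dB, -86.3°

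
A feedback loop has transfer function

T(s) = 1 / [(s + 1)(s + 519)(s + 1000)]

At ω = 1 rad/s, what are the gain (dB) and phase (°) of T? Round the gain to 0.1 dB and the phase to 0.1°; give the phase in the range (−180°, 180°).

At s = jω = j1:
pole (s+1): 1 + j1 → |·| = √(1²+1²) = √2 ≈ 1.4142, ∠ = arctan(1/1) ≈ 45.00°
pole (s+519): 519 + j1 → |·| = √(519²+1²) = √269362 ≈ 519, ∠ = arctan(1/519) ≈ 0.11°
pole (s+1000): 1000 + j1 → |·| = √(1000²+1²) = √1000001 ≈ 1000, ∠ = arctan(1/1000) ≈ 0.06°
|T| = 1 / 7.3397e+05 ≈ 1.3625e-06
Gain = 20 log₁₀(1.3625e-06) ≈ -117.31 dB
∠T = 0.00° − 45.17° = -45.17°

-117.3 dB, -45.2°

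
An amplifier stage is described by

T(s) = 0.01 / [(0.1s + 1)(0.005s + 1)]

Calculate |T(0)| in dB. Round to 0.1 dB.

T(0) = 0.01 · 1 / 1 = 0.01
20 log₁₀(0.01) ≈ -40.00 dB

-40.0 dB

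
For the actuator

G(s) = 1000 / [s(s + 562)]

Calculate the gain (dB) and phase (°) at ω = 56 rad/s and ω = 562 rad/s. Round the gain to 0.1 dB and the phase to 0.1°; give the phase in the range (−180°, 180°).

At s = jω = j56:
pole (s+562): 562 + j56 → |·| = √(562²+56²) = √318980 ≈ 564.78, ∠ = arctan(56/562) ≈ 5.69°
pole at origin: |s| = 56, ∠ = 90.00° (in denominator)
|G| = 1000 / 31628 ≈ 0.031618
Gain = 20 log₁₀(0.031618) ≈ -30.00 dB
∠G = 0.00° − 95.69° = -95.69°

At s = jω = j562:
pole (s+562): 562 + j562 → |·| = √(562²+562²) = √631688 ≈ 794.79, ∠ = arctan(562/562) ≈ 45.00°
pole at origin: |s| = 562, ∠ = 90.00° (in denominator)
|G| = 1000 / 4.4667e+05 ≈ 0.0022388
Gain = 20 log₁₀(0.0022388) ≈ -53.00 dB
∠G = 0.00° − 135.00° = -135.00°

ω = 56: -30.0 dB, -95.7°; ω = 562: -53.0 dB, -135.0°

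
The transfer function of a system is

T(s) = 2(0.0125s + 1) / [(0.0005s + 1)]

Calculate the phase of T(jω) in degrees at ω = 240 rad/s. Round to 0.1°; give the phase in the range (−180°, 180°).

64.7°

At ω = 240 rad/s:
zero (1 + j240·0.0125) = 1 + j3 → |·| ≈ 3.1623, ∠ ≈ 71.57°
pole (1 + j240·0.0005) = 1 + j0.12 → |·| ≈ 1.0072, ∠ ≈ 6.84°
∠T = (71.57°) − (6.84°) = 64.73°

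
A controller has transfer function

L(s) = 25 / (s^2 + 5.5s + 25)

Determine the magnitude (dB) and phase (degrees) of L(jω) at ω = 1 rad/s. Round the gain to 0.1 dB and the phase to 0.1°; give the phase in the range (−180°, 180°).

0.1 dB, -12.9°

At s = jω = j1:
quadratic: (j1)² + 5.5·j1 + 25 = 24 + j5.5 → |·| ≈ 24.622, ∠ ≈ 12.91°
|L| = 25 / 24.622 ≈ 1.0154
Gain = 20 log₁₀(1.0154) ≈ 0.13 dB
∠L = 0.00° − 12.91° = -12.91°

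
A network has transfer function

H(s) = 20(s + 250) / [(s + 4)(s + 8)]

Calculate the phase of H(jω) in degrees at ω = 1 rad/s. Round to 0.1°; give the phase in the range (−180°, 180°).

At s = jω = j1:
zero (s+250): 250 + j1 → |·| = √(250²+1²) = √62501 ≈ 250, ∠ = arctan(1/250) ≈ 0.23°
pole (s+4): 4 + j1 → |·| = √(4²+1²) = √17 ≈ 4.1231, ∠ = arctan(1/4) ≈ 14.04°
pole (s+8): 8 + j1 → |·| = √(8²+1²) = √65 ≈ 8.0623, ∠ = arctan(1/8) ≈ 7.13°
∠H = 0.23° − 21.17° = -20.94°

-20.9°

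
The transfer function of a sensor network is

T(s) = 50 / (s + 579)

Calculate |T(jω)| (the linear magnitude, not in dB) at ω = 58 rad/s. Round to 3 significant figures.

0.0859

At s = jω = j58:
pole (s+579): 579 + j58 → |·| = √(579²+58²) = √338605 ≈ 581.9, ∠ = arctan(58/579) ≈ 5.72°
|T| = 50 / 581.9 ≈ 0.085925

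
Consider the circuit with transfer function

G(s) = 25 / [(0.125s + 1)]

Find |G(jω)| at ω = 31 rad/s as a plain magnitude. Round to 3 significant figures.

6.25

At ω = 31 rad/s:
pole (1 + j31·0.125) = 1 + j3.875 → |·| ≈ 4.002, ∠ ≈ 75.53°
|G| = 25 · 1 / (4.002) ≈ 6.2469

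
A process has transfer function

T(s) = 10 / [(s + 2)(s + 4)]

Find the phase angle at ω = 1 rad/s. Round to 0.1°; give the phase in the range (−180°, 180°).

At s = jω = j1:
pole (s+2): 2 + j1 → |·| = √(2²+1²) = √5 ≈ 2.2361, ∠ = arctan(1/2) ≈ 26.57°
pole (s+4): 4 + j1 → |·| = √(4²+1²) = √17 ≈ 4.1231, ∠ = arctan(1/4) ≈ 14.04°
∠T = 0.00° − 40.61° = -40.61°

-40.6°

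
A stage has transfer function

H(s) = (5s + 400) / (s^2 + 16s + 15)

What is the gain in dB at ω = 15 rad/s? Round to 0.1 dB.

Substitute s = j15:
Numerator: 5(j15) + 400 = 400 + j75
Denominator: (j15)^2 + 16(j15) + 15 = -210 + j240
|N| = √(400² + 75²) ≈ 406.97, ∠N ≈ 10.62°
|D| = √(210² + 240²) ≈ 318.9, ∠D ≈ 131.19°
|H| = 406.97 / 318.9 ≈ 1.2762
Gain = 20 log₁₀(1.2762) ≈ 2.12 dB

2.1 dB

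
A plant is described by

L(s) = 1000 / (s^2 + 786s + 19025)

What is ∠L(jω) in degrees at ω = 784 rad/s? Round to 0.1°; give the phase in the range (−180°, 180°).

Substitute s = j784:
Numerator: 1000 = 1000 + j0
Denominator: (j784)^2 + 786(j784) + 19025 = -595631 + j616224
|N| = √(1000² + 0²) ≈ 1000, ∠N ≈ 0.00°
|D| = √(595631² + 616224²) ≈ 8.5703e+05, ∠D ≈ 134.03°
∠L = 0.00° − 134.03° = -134.03°

-134.0°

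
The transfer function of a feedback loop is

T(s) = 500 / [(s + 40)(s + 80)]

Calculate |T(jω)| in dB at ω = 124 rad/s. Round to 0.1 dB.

-31.7 dB

At s = jω = j124:
pole (s+40): 40 + j124 → |·| = √(40²+124²) = √16976 ≈ 130.29, ∠ = arctan(124/40) ≈ 72.12°
pole (s+80): 80 + j124 → |·| = √(80²+124²) = √21776 ≈ 147.57, ∠ = arctan(124/80) ≈ 57.17°
|T| = 500 / 19227 ≈ 0.026005
Gain = 20 log₁₀(0.026005) ≈ -31.70 dB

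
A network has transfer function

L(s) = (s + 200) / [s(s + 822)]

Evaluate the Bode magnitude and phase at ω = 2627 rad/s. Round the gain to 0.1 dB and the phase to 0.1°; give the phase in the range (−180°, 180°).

At s = jω = j2627:
zero (s+200): 200 + j2627 → |·| = √(200²+2627²) = √6941129 ≈ 2634.6, ∠ = arctan(2627/200) ≈ 85.65°
pole (s+822): 822 + j2627 → |·| = √(822²+2627²) = √7576813 ≈ 2752.6, ∠ = arctan(2627/822) ≈ 72.62°
pole at origin: |s| = 2627, ∠ = 90.00° (in denominator)
|L| = 1 · 2634.6 / 7.2311e+06 ≈ 0.00036434
Gain = 20 log₁₀(0.00036434) ≈ -68.77 dB
∠L = 85.65° − 162.62° = -76.97°

-68.8 dB, -77.0°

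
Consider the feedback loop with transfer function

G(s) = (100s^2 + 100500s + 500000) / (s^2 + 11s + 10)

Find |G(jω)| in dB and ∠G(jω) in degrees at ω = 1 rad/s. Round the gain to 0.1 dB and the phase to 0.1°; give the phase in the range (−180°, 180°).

91.1 dB, -39.3°

Substitute s = j1:
Numerator: 100(j1)^2 + 100500(j1) + 500000 = 499900 + j100500
Denominator: (j1)^2 + 11(j1) + 10 = 9 + j11
|N| = √(499900² + 100500²) ≈ 5.099e+05, ∠N ≈ 11.37°
|D| = √(9² + 11²) ≈ 14.213, ∠D ≈ 50.71°
|G| = 5.099e+05 / 14.213 ≈ 35876
Gain = 20 log₁₀(35876) ≈ 91.10 dB
∠G = 11.37° − 50.71° = -39.34°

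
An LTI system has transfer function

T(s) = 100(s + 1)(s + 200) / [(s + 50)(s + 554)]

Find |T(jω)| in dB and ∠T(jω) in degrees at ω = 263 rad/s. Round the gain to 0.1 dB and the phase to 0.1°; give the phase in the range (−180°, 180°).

At s = jω = j263:
zero (s+1): 1 + j263 → |·| = √(1²+263²) = √69170 ≈ 263, ∠ = arctan(263/1) ≈ 89.78°
zero (s+200): 200 + j263 → |·| = √(200²+263²) = √109169 ≈ 330.41, ∠ = arctan(263/200) ≈ 52.75°
pole (s+50): 50 + j263 → |·| = √(50²+263²) = √71669 ≈ 267.71, ∠ = arctan(263/50) ≈ 79.24°
pole (s+554): 554 + j263 → |·| = √(554²+263²) = √376085 ≈ 613.26, ∠ = arctan(263/554) ≈ 25.40°
|T| = 100 · 86898 / 1.6418e+05 ≈ 52.928
Gain = 20 log₁₀(52.928) ≈ 34.47 dB
∠T = 142.53° − 104.64° = 37.89°

34.5 dB, 37.9°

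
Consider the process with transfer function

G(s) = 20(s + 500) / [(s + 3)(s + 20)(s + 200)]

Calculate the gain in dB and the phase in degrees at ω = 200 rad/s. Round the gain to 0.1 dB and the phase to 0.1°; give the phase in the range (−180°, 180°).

-60.5 dB, 163.4°

At s = jω = j200:
zero (s+500): 500 + j200 → |·| = √(500²+200²) = √290000 ≈ 538.52, ∠ = arctan(200/500) ≈ 21.80°
pole (s+3): 3 + j200 → |·| = √(3²+200²) = √40009 ≈ 200.02, ∠ = arctan(200/3) ≈ 89.14°
pole (s+20): 20 + j200 → |·| = √(20²+200²) = √40400 ≈ 201, ∠ = arctan(200/20) ≈ 84.29°
pole (s+200): 200 + j200 → |·| = √(200²+200²) = √80000 ≈ 282.84, ∠ = arctan(200/200) ≈ 45.00°
|G| = 20 · 538.52 / 1.1371e+07 ≈ 0.00094718
Gain = 20 log₁₀(0.00094718) ≈ -60.47 dB
∠G = 21.80° − 218.43° = -196.63° ≡ 163.37° (principal value)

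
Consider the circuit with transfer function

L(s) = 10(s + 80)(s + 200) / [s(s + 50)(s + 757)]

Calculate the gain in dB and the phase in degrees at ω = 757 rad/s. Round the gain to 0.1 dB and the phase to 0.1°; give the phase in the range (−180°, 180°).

-40.3 dB, -62.1°

At s = jω = j757:
zero (s+80): 80 + j757 → |·| = √(80²+757²) = √579449 ≈ 761.22, ∠ = arctan(757/80) ≈ 83.97°
zero (s+200): 200 + j757 → |·| = √(200²+757²) = √613049 ≈ 782.97, ∠ = arctan(757/200) ≈ 75.20°
pole (s+50): 50 + j757 → |·| = √(50²+757²) = √575549 ≈ 758.65, ∠ = arctan(757/50) ≈ 86.22°
pole (s+757): 757 + j757 → |·| = √(757²+757²) = √1146098 ≈ 1070.6, ∠ = arctan(757/757) ≈ 45.00°
pole at origin: |s| = 757, ∠ = 90.00° (in denominator)
|L| = 10 · 5.9601e+05 / 6.1484e+08 ≈ 0.0096937
Gain = 20 log₁₀(0.0096937) ≈ -40.27 dB
∠L = 159.17° − 221.22° = -62.05°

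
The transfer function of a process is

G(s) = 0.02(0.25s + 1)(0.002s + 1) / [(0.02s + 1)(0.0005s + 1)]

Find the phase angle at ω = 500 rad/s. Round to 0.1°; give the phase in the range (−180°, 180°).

At ω = 500 rad/s:
zero (1 + j500·0.25) = 1 + j125 → |·| ≈ 125, ∠ ≈ 89.54°
zero (1 + j500·0.002) = 1 + j1 → |·| ≈ 1.4142, ∠ ≈ 45.00°
pole (1 + j500·0.02) = 1 + j10 → |·| ≈ 10.05, ∠ ≈ 84.29°
pole (1 + j500·0.0005) = 1 + j0.25 → |·| ≈ 1.0308, ∠ ≈ 14.04°
∠G = (89.54° + 45.00°) − (84.29° + 14.04°) = 36.21°

36.2°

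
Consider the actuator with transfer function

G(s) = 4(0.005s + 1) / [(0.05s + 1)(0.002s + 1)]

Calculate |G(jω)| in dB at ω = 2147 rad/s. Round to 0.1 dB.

At ω = 2147 rad/s:
zero (1 + j2147·0.005) = 1 + j10.735 → |·| ≈ 10.781, ∠ ≈ 84.68°
pole (1 + j2147·0.05) = 1 + j107.35 → |·| ≈ 107.35, ∠ ≈ 89.47°
pole (1 + j2147·0.002) = 1 + j4.294 → |·| ≈ 4.4089, ∠ ≈ 76.89°
|G| = 4 · 10.781 / (107.35 · 4.4089) ≈ 0.091114
Gain = 20 log₁₀(0.091114) ≈ -20.81 dB

-20.8 dB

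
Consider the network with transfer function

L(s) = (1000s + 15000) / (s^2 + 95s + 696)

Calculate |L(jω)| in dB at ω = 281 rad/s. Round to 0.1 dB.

10.6 dB

Substitute s = j281:
Numerator: 1000(j281) + 15000 = 15000 + j281000
Denominator: (j281)^2 + 95(j281) + 696 = -78265 + j26695
|N| = √(15000² + 281000²) ≈ 2.814e+05, ∠N ≈ 86.94°
|D| = √(78265² + 26695²) ≈ 82692, ∠D ≈ 161.17°
|L| = 2.814e+05 / 82692 ≈ 3.403
Gain = 20 log₁₀(3.403) ≈ 10.64 dB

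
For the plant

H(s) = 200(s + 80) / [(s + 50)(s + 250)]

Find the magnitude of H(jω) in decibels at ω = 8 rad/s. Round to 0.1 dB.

2.1 dB

At s = jω = j8:
zero (s+80): 80 + j8 → |·| = √(80²+8²) = √6464 ≈ 80.399, ∠ = arctan(8/80) ≈ 5.71°
pole (s+50): 50 + j8 → |·| = √(50²+8²) = √2564 ≈ 50.636, ∠ = arctan(8/50) ≈ 9.09°
pole (s+250): 250 + j8 → |·| = √(250²+8²) = √62564 ≈ 250.13, ∠ = arctan(8/250) ≈ 1.83°
|H| = 200 · 80.399 / 12666 ≈ 1.2695
Gain = 20 log₁₀(1.2695) ≈ 2.07 dB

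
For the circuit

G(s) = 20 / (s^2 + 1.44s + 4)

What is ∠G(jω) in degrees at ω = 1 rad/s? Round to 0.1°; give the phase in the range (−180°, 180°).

-25.6°

At s = jω = j1:
quadratic: (j1)² + 1.44·j1 + 4 = 3 + j1.44 → |·| ≈ 3.3277, ∠ ≈ 25.64°
∠G = 0.00° − 25.64° = -25.64°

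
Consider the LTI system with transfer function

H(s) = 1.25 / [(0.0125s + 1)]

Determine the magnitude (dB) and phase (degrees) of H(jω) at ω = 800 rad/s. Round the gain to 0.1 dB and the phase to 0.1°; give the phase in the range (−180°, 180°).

-18.1 dB, -84.3°

At ω = 800 rad/s:
pole (1 + j800·0.0125) = 1 + j10 → |·| ≈ 10.05, ∠ ≈ 84.29°
|H| = 1.25 · 1 / (10.05) ≈ 0.12438
Gain = 20 log₁₀(0.12438) ≈ -18.10 dB
∠H = (0°) − (84.29°) = -84.29°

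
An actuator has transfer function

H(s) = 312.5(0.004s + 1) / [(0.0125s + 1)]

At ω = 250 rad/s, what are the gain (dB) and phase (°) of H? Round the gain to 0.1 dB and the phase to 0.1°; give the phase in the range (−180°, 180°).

42.6 dB, -27.3°

At ω = 250 rad/s:
zero (1 + j250·0.004) = 1 + j1 → |·| ≈ 1.4142, ∠ ≈ 45.00°
pole (1 + j250·0.0125) = 1 + j3.125 → |·| ≈ 3.2811, ∠ ≈ 72.26°
|H| = 312.5 · 1.4142 / (3.2811) ≈ 134.69
Gain = 20 log₁₀(134.69) ≈ 42.59 dB
∠H = (45.00°) − (72.26°) = -27.26°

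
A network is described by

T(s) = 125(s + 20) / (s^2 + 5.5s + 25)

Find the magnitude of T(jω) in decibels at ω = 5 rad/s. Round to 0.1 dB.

At s = jω = j5:
zero (s+20): 20 + j5 → |·| = √(20²+5²) = √425 ≈ 20.616, ∠ = arctan(5/20) ≈ 14.04°
quadratic: (j5)² + 5.5·j5 + 25 = 0 + j27.5 → |·| ≈ 27.5, ∠ ≈ 90.00°
|T| = 125 · 20.616 / 27.5 ≈ 93.709
Gain = 20 log₁₀(93.709) ≈ 39.44 dB

39.4 dB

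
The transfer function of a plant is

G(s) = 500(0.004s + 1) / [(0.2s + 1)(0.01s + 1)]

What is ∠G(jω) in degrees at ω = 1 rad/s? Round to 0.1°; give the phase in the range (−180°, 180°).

At ω = 1 rad/s:
zero (1 + j1·0.004) = 1 + j0.004 → |·| ≈ 1, ∠ ≈ 0.23°
pole (1 + j1·0.2) = 1 + j0.2 → |·| ≈ 1.0198, ∠ ≈ 11.31°
pole (1 + j1·0.01) = 1 + j0.01 → |·| ≈ 1, ∠ ≈ 0.57°
∠G = (0.23°) − (11.31° + 0.57°) = -11.65°

-11.7°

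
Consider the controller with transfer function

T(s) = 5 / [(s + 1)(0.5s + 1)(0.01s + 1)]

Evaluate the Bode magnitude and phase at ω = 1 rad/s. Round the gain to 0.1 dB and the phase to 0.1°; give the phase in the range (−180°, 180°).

At ω = 1 rad/s:
pole (1 + j1·1) = 1 + j1 → |·| ≈ 1.4142, ∠ ≈ 45.00°
pole (1 + j1·0.5) = 1 + j0.5 → |·| ≈ 1.118, ∠ ≈ 26.57°
pole (1 + j1·0.01) = 1 + j0.01 → |·| ≈ 1, ∠ ≈ 0.57°
|T| = 5 · 1 / (1.4142 · 1.118 · 1) ≈ 3.1624
Gain = 20 log₁₀(3.1624) ≈ 10.00 dB
∠T = (0°) − (45.00° + 26.57° + 0.57°) = -72.14°

10.0 dB, -72.1°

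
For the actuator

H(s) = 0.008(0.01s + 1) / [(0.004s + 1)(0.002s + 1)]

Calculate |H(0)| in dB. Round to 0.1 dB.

H(0) = 0.008 · 1 / 1 = 0.008
20 log₁₀(0.008) ≈ -41.94 dB

-41.9 dB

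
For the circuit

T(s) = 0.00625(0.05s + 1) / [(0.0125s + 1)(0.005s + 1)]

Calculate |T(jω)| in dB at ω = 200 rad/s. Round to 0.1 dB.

-35.7 dB

At ω = 200 rad/s:
zero (1 + j200·0.05) = 1 + j10 → |·| ≈ 10.05, ∠ ≈ 84.29°
pole (1 + j200·0.0125) = 1 + j2.5 → |·| ≈ 2.6926, ∠ ≈ 68.20°
pole (1 + j200·0.005) = 1 + j1 → |·| ≈ 1.4142, ∠ ≈ 45.00°
|T| = 0.00625 · 10.05 / (2.6926 · 1.4142) ≈ 0.016495
Gain = 20 log₁₀(0.016495) ≈ -35.65 dB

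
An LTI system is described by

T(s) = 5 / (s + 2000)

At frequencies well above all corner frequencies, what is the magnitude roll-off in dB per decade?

Each pole contributes −20 dB/decade at high frequency; each zero contributes +20 dB/decade.
Net: 0 zero(s) − 1 pole(s) → -20 dB/decade.

-20 dB/decade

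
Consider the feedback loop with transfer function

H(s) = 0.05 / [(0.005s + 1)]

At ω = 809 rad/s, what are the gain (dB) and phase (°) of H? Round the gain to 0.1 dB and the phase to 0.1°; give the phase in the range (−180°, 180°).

At ω = 809 rad/s:
pole (1 + j809·0.005) = 1 + j4.045 → |·| ≈ 4.1668, ∠ ≈ 76.11°
|H| = 0.05 · 1 / (4.1668) ≈ 0.012
Gain = 20 log₁₀(0.012) ≈ -38.42 dB
∠H = (0°) − (76.11°) = -76.11°

-38.4 dB, -76.1°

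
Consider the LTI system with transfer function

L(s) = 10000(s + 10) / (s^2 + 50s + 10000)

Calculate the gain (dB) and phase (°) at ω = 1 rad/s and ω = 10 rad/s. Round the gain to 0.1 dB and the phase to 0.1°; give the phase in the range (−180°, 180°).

At s = jω = j1:
zero (s+10): 10 + j1 → |·| = √(10²+1²) = √101 ≈ 10.05, ∠ = arctan(1/10) ≈ 5.71°
quadratic: (j1)² + 50·j1 + 10000 = 9999 + j50 → |·| ≈ 9999.1, ∠ ≈ 0.29°
|L| = 10000 · 10.05 / 9999.1 ≈ 10.051
Gain = 20 log₁₀(10.051) ≈ 20.04 dB
∠L = 5.71° − 0.29° = 5.42°

At s = jω = j10:
zero (s+10): 10 + j10 → |·| = √(10²+10²) = √200 ≈ 14.142, ∠ = arctan(10/10) ≈ 45.00°
quadratic: (j10)² + 50·j10 + 10000 = 9900 + j500 → |·| ≈ 9912.6, ∠ ≈ 2.89°
|L| = 10000 · 14.142 / 9912.6 ≈ 14.267
Gain = 20 log₁₀(14.267) ≈ 23.09 dB
∠L = 45.00° − 2.89° = 42.11°

ω = 1: 20.0 dB, 5.4°; ω = 10: 23.1 dB, 42.1°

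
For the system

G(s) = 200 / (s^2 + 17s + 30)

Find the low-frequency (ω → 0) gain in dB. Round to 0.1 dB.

16.5 dB

G(0) = 200 / 30 ≈ 6.6667
20 log₁₀(6.6667) ≈ 16.48 dB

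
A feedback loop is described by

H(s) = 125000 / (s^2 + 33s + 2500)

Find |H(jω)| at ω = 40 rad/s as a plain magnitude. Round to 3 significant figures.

78.2

At s = jω = j40:
quadratic: (j40)² + 33·j40 + 2500 = 900 + j1320 → |·| ≈ 1597.6, ∠ ≈ 55.71°
|H| = 125000 / 1597.6 ≈ 78.242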